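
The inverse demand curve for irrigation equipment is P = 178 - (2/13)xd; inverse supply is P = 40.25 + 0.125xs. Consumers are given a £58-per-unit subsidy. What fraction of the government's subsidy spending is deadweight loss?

Pre-subsidy: 178 - (2/13)x = 40.25 + 0.125x gives x* = 494 and P* = 102.
With the rebate, buyers effectively pay Pb = Ps − 58, where Ps is the price sellers receive.
On the curves, Pb = 178 - (2/13)x and Ps = 40.25 + 0.125x; the wedge Ps − Pb = 58 gives 40.25 + 0.125x − (178 - (2/13)x) = 58, so x' = 702.
Then Pb = 178 − (2/13)·702 = 70 and Ps = 40.25 + 0.125·702 = 128.
ΔCS = ½(494 + 702)(102 − 70) = 19136; ΔPS = ½(494 + 702)(128 − 102) = 15548.
Government spending = 58 × 702 = 40716.
DWL = ½ × 58 × (702 − 494) = 6032; fraction = 6032 / 40716 = 4/27.

DWL / government spending = 4/27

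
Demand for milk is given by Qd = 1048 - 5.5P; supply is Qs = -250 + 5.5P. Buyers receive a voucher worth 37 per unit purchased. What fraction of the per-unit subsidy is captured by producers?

Pre-subsidy: 1048 - 5.5P = -250 + 5.5P gives P* = 118, Q* = 399.
With the rebate, buyers effectively pay Pb = Ps − 37, where Ps is the price sellers receive.
Demand in terms of Ps becomes Qd = 1048 − 5.5(Ps − 37) = 1251.5 - 5.5Ps. Setting this equal to supply: 1251.5 - 5.5Ps = -250 + 5.5Ps, so Ps = 136.5.
Buyers pay Pb = 136.5 − 37 = 99.5; Q' = -250 + 5.5·136.5 = 500.75.
Buyers' price falls by P* − Pb = 118 − 99.5 = 18.5; sellers' price rises by Ps − P* = 136.5 − 118 = 18.5.
So producers capture 18.5/37 = 0.5 of each unit of subsidy.

Producer share = 0.5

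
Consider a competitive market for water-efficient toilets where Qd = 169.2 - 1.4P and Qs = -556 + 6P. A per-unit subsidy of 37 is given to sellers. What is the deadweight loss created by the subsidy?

Pre-subsidy: 169.2 - 1.4P = -556 + 6P gives P* = 98, Q* = 32.
With the subsidy, sellers receive Ps = Pb + 37 for each unit, where Pb is the price buyers pay.
Supply in terms of Pb becomes Qs = -556 + 6(Pb + 37) = -334 + 6Pb. Setting this equal to demand: 169.2 - 1.4Pb = -334 + 6Pb, so Pb = 68.
Sellers receive Ps = 68 + 37 = 105; Q' = 169.2 − 1.4·68 = 74.
The subsidy expands output by 74 − 32 = 42 past the efficient level; on those units the gap between marginal cost and willingness to pay runs from 0 up to 37.
DWL = ½ × 37 × 42 = 777.

Deadweight loss = 777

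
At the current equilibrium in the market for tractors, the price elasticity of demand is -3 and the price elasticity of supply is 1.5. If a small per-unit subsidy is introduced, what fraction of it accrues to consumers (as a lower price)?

Consumer share = 1/3

For a small subsidy around the equilibrium, the benefit split depends on the relative slopes, which at a point are proportional to the elasticities.
Buyer share = εs/(εs + |εd|) = 1.5/(1.5 + 3) = 1/3; seller share = |εd|/(εs + |εd|) = 2/3.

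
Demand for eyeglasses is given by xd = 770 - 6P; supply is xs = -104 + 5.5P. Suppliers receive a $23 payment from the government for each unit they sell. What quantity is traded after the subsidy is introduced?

x' = 380

Pre-subsidy: 770 - 6P = -104 + 5.5P gives P* = 76, x* = 314.
With the subsidy, sellers receive Ps = Pb + 23 for each unit, where Pb is the price buyers pay.
Supply in terms of Pb becomes xs = -104 + 5.5(Pb + 23) = 22.5 + 5.5Pb. Setting this equal to demand: 770 - 6Pb = 22.5 + 5.5Pb, so Pb = 65.
Sellers receive Ps = 65 + 23 = 88; x' = 770 − 6·65 = 380.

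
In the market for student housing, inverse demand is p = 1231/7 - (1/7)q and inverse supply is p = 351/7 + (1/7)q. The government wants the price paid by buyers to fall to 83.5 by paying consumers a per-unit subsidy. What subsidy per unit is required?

Required subsidy s = 59 per unit

At a buyer price of 83.5, quantity demanded is 1231 − 7·83.5 = 646.5.
Sellers supply 646.5 only when they receive ps = 351/7 + (1/7)·646.5 = 142.5.
s = ps − pb = 142.5 − 83.5 = 59.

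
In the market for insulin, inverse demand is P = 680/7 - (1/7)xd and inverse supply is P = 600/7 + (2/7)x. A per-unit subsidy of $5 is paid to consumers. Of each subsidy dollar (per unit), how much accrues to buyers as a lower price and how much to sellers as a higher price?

Pre-subsidy: 680/7 - (1/7)x = 600/7 + (2/7)x gives x* = 80/3 and P* = 280/3.
With the rebate, buyers effectively pay Pb = Ps − 5, where Ps is the price sellers receive.
On the curves, Pb = 680/7 - (1/7)x and Ps = 600/7 + (2/7)x; the wedge Ps − Pb = 5 gives 600/7 + (2/7)x − (680/7 - (1/7)x) = 5, so x' = 115/3.
Then Pb = 680/7 − (1/7)·(115/3) = 275/3 and Ps = 600/7 + (2/7)·(115/3) = 290/3.
Buyers' price falls by P* − Pb = 280/3 − 275/3 = 5/3; sellers' price rises by Ps − P* = 290/3 − 280/3 = 10/3.

Buyers gain 5/3 per unit; sellers gain 10/3 per unit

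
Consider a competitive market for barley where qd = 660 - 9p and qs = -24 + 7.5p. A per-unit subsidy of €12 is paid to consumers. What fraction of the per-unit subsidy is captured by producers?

Producer share = 6/11

Pre-subsidy: 660 - 9p = -24 + 7.5p gives p* = 456/11, q* = 3156/11.
With the rebate, buyers effectively pay pb = ps − 12, where ps is the price sellers receive.
Demand in terms of ps becomes qd = 660 − 9(ps − 12) = 768 - 9ps. Setting this equal to supply: 768 - 9ps = -24 + 7.5ps, so ps = 48.
Buyers pay pb = 48 − 12 = 36; q' = -24 + 7.5·48 = 336.
Buyers' price falls by p* − pb = 456/11 − 36 = 60/11; sellers' price rises by ps − p* = 48 − 456/11 = 72/11.
So producers capture (72/11)/12 = 6/11 of each unit of subsidy.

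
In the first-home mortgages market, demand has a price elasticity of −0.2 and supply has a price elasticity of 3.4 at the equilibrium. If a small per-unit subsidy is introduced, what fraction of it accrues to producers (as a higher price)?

For a small subsidy around the equilibrium, the benefit split depends on the relative slopes, which at a point are proportional to the elasticities.
Buyer share = εs/(εs + |εd|) = 3.4/(3.4 + 0.2) = 17/18; seller share = |εd|/(εs + |εd|) = 1/18.
So producers capture 1/18 of the subsidy.

Producer share = 1/18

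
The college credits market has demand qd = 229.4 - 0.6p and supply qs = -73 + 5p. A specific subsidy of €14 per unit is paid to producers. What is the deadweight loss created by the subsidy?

Pre-subsidy: 229.4 - 0.6p = -73 + 5p gives p* = 54, q* = 197.
With the subsidy, sellers receive ps = pb + 14 for each unit, where pb is the price buyers pay.
Supply in terms of pb becomes qs = -73 + 5(pb + 14) = -3 + 5pb. Setting this equal to demand: 229.4 - 0.6pb = -3 + 5pb, so pb = 41.5.
Sellers receive ps = 41.5 + 14 = 55.5; q' = 229.4 − 0.6·41.5 = 204.5.
The subsidy expands output by 204.5 − 197 = 7.5 past the efficient level; on those units the gap between marginal cost and willingness to pay runs from 0 up to 14.
DWL = ½ × 14 × 7.5 = 52.5.

Deadweight loss = €52.5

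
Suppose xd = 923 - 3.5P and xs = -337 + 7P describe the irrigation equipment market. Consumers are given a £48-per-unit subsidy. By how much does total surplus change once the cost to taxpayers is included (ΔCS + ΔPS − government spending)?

Net change in total surplus = -£2688

Pre-subsidy: 923 - 3.5P = -337 + 7P gives P* = 120, x* = 503.
With the rebate, buyers effectively pay Pb = Ps − 48, where Ps is the price sellers receive.
Demand in terms of Ps becomes xd = 923 − 3.5(Ps − 48) = 1091 - 3.5Ps. Setting this equal to supply: 1091 - 3.5Ps = -337 + 7Ps, so Ps = 136.
Buyers pay Pb = 136 − 48 = 88; x' = -337 + 7·136 = 615.
ΔCS = ½(503 + 615)(120 − 88) = 17888; ΔPS = ½(503 + 615)(136 − 120) = 8944.
Government spending = 48 × 615 = 29520.
Net change = 17888 + 8944 − 29520 = -2688. The loss equals the DWL triangle ½·48·112.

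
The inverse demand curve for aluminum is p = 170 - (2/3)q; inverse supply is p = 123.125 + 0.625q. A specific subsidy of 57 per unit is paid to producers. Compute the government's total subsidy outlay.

Pre-subsidy: 170 - (2/3)q = 123.125 + 0.625q gives q* = 1125/31 and p* = 4520/31.
With the subsidy, sellers receive ps = pb + 57 for each unit, where pb is the price buyers pay.
On the curves, pb = 170 - (2/3)q and ps = 123.125 + 0.625q; the wedge ps − pb = 57 gives 123.125 + 0.625q − (170 - (2/3)q) = 57, so q' = 2493/31.
Then pb = 170 − (2/3)·(2493/31) = 3608/31 and ps = 123.125 + 0.625·(2493/31) = 5375/31.
Government outlay = subsidy × quantity = 57 × 2493/31 = 142101/31.

Government cost = 142101/31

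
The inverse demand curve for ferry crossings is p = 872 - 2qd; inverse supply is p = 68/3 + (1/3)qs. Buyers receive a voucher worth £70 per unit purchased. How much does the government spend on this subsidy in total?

Government cost = £27580

Pre-subsidy: 872 - 2q = 68/3 + (1/3)q gives q* = 364 and p* = 144.
With the rebate, buyers effectively pay pb = ps − 70, where ps is the price sellers receive.
On the curves, pb = 872 - 2q and ps = 68/3 + (1/3)q; the wedge ps − pb = 70 gives 68/3 + (1/3)q − (872 - 2q) = 70, so q' = 394.
Then pb = 872 − 2·394 = 84 and ps = 68/3 + (1/3)·394 = 154.
Government outlay = subsidy × quantity = 70 × 394 = 27580.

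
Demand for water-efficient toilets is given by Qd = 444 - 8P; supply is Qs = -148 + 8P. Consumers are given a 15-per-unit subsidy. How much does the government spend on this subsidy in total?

Government cost = 3120

Pre-subsidy: 444 - 8P = -148 + 8P gives P* = 37, Q* = 148.
With the rebate, buyers effectively pay Pb = Ps − 15, where Ps is the price sellers receive.
Demand in terms of Ps becomes Qd = 444 − 8(Ps − 15) = 564 - 8Ps. Setting this equal to supply: 564 - 8Ps = -148 + 8Ps, so Ps = 44.5.
Buyers pay Pb = 44.5 − 15 = 29.5; Q' = -148 + 8·44.5 = 208.
Government outlay = subsidy × quantity = 15 × 208 = 3120.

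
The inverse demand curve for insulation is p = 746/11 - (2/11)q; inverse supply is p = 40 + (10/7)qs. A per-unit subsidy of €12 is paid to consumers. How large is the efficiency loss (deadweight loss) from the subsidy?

Pre-subsidy: 746/11 - (2/11)q = 40 + (10/7)q gives q* = 1071/62 and p* = 2005/31.
With the rebate, buyers effectively pay pb = ps − 12, where ps is the price sellers receive.
On the curves, pb = 746/11 - (2/11)q and ps = 40 + (10/7)q; the wedge ps − pb = 12 gives 40 + (10/7)q − (746/11 - (2/11)q) = 12, so q' = 1533/62.
Then pb = 746/11 − (2/11)·(1533/62) = 1963/31 and ps = 40 + (10/7)·(1533/62) = 2335/31.
The subsidy expands output by 1533/62 − 1071/62 = 231/31 past the efficient level; on those units the gap between marginal cost and willingness to pay runs from 0 up to 12.
DWL = ½ × 12 × 231/31 = 1386/31.

Deadweight loss = 1386/31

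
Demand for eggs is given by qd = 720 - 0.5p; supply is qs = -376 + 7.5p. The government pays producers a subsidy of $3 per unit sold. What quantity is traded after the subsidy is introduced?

Pre-subsidy: 720 - 0.5p = -376 + 7.5p gives p* = 137, q* = 651.5.
With the subsidy, sellers receive ps = pb + 3 for each unit, where pb is the price buyers pay.
Supply in terms of pb becomes qs = -376 + 7.5(pb + 3) = -353.5 + 7.5pb. Setting this equal to demand: 720 - 0.5pb = -353.5 + 7.5pb, so pb = 134.1875.
Sellers receive ps = 134.1875 + 3 = 137.1875; q' = 720 − 0.5·134.1875 = 652.90625.

q' = 652.90625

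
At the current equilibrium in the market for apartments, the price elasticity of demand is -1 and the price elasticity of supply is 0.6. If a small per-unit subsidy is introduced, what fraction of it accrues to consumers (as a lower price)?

For a small subsidy around the equilibrium, the benefit split depends on the relative slopes, which at a point are proportional to the elasticities.
Buyer share = εs/(εs + |εd|) = 0.6/(0.6 + 1) = 0.375; seller share = |εd|/(εs + |εd|) = 0.625.

Consumer share = 0.375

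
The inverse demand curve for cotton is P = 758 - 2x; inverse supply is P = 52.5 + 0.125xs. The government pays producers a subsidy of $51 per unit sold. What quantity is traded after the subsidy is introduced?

x' = 356

Pre-subsidy: 758 - 2x = 52.5 + 0.125x gives x* = 332 and P* = 94.
With the subsidy, sellers receive Ps = Pb + 51 for each unit, where Pb is the price buyers pay.
On the curves, Pb = 758 - 2x and Ps = 52.5 + 0.125x; the wedge Ps − Pb = 51 gives 52.5 + 0.125x − (758 - 2x) = 51, so x' = 356.
Then Pb = 758 − 2·356 = 46 and Ps = 52.5 + 0.125·356 = 97.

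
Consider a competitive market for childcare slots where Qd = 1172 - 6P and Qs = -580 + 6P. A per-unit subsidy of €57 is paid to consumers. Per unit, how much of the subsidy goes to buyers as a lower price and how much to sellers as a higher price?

Buyers gain €28.5 per unit; sellers gain €28.5 per unit

Pre-subsidy: 1172 - 6P = -580 + 6P gives P* = 146, Q* = 296.
With the rebate, buyers effectively pay Pb = Ps − 57, where Ps is the price sellers receive.
Demand in terms of Ps becomes Qd = 1172 − 6(Ps − 57) = 1514 - 6Ps. Setting this equal to supply: 1514 - 6Ps = -580 + 6Ps, so Ps = 174.5.
Buyers pay Pb = 174.5 − 57 = 117.5; Q' = -580 + 6·174.5 = 467.
Buyers' price falls by P* − Pb = 146 − 117.5 = 28.5; sellers' price rises by Ps − P* = 174.5 − 146 = 28.5.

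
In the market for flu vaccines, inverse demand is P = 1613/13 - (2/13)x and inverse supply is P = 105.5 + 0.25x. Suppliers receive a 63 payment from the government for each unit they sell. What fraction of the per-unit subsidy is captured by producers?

Pre-subsidy: 1613/13 - (2/13)x = 105.5 + 0.25x gives x* = 46 and P* = 117.
With the subsidy, sellers receive Ps = Pb + 63 for each unit, where Pb is the price buyers pay.
On the curves, Pb = 1613/13 - (2/13)x and Ps = 105.5 + 0.25x; the wedge Ps − Pb = 63 gives 105.5 + 0.25x − (1613/13 - (2/13)x) = 63, so x' = 202.
Then Pb = 1613/13 − (2/13)·202 = 93 and Ps = 105.5 + 0.25·202 = 156.
Buyers' price falls by P* − Pb = 117 − 93 = 24; sellers' price rises by Ps − P* = 156 − 117 = 39.
So producers capture 39/63 = 13/21 of each unit of subsidy.

Producer share = 13/21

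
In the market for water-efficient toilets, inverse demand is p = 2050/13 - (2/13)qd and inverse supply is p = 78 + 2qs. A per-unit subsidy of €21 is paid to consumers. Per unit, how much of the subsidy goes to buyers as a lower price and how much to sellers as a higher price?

Pre-subsidy: 2050/13 - (2/13)q = 78 + 2q gives q* = 37 and p* = 152.
With the rebate, buyers effectively pay pb = ps − 21, where ps is the price sellers receive.
On the curves, pb = 2050/13 - (2/13)q and ps = 78 + 2q; the wedge ps − pb = 21 gives 78 + 2q − (2050/13 - (2/13)q) = 21, so q' = 46.75.
Then pb = 2050/13 − (2/13)·46.75 = 150.5 and ps = 78 + 2·46.75 = 171.5.
Buyers' price falls by p* − pb = 152 − 150.5 = 1.5; sellers' price rises by ps − p* = 171.5 − 152 = 19.5.

Buyers gain €1.5 per unit; sellers gain €19.5 per unit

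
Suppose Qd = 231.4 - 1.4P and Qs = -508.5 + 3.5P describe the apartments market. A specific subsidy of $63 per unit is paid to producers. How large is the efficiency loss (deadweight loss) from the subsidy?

Deadweight loss = $1984.5

Pre-subsidy: 231.4 - 1.4P = -508.5 + 3.5P gives P* = 151, Q* = 20.
With the subsidy, sellers receive Ps = Pb + 63 for each unit, where Pb is the price buyers pay.
Supply in terms of Pb becomes Qs = -508.5 + 3.5(Pb + 63) = -288 + 3.5Pb. Setting this equal to demand: 231.4 - 1.4Pb = -288 + 3.5Pb, so Pb = 106.
Sellers receive Ps = 106 + 63 = 169; Q' = 231.4 − 1.4·106 = 83.
The subsidy expands output by 83 − 20 = 63 past the efficient level; on those units the gap between marginal cost and willingness to pay runs from 0 up to 63.
DWL = ½ × 63 × 63 = 1984.5.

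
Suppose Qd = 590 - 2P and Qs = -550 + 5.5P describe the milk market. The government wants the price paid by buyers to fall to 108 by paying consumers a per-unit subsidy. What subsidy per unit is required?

At a buyer price of 108, quantity demanded is 590 − 2·108 = 374.
Sellers supply 374 only when they receive Ps with -550 + 5.5·Ps = 374, i.e. Ps = 168.
s = Ps − Pb = 168 − 108 = 60.

Required subsidy s = 60 per unit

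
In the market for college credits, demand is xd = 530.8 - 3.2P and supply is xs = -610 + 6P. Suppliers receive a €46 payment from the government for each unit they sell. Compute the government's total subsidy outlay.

Pre-subsidy: 530.8 - 3.2P = -610 + 6P gives P* = 124, x* = 134.
With the subsidy, sellers receive Ps = Pb + 46 for each unit, where Pb is the price buyers pay.
Supply in terms of Pb becomes xs = -610 + 6(Pb + 46) = -334 + 6Pb. Setting this equal to demand: 530.8 - 3.2Pb = -334 + 6Pb, so Pb = 94.
Sellers receive Ps = 94 + 46 = 140; x' = 530.8 − 3.2·94 = 230.
Government outlay = subsidy × quantity = 46 × 230 = 10580.

Government cost = €10580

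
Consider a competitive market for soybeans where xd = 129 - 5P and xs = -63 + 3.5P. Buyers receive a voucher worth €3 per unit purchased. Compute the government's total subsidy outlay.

Government cost = 1134/17

Pre-subsidy: 129 - 5P = -63 + 3.5P gives P* = 384/17, x* = 273/17.
With the rebate, buyers effectively pay Pb = Ps − 3, where Ps is the price sellers receive.
Demand in terms of Ps becomes xd = 129 − 5(Ps − 3) = 144 - 5Ps. Setting this equal to supply: 144 - 5Ps = -63 + 3.5Ps, so Ps = 414/17.
Buyers pay Pb = 414/17 − 3 = 363/17; x' = -63 + 3.5·(414/17) = 378/17.
Government outlay = subsidy × quantity = 3 × 378/17 = 1134/17.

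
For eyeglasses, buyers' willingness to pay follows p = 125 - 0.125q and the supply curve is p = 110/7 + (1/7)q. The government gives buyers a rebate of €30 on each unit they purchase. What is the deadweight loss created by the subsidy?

Deadweight loss = €1680

Pre-subsidy: 125 - 0.125q = 110/7 + (1/7)q gives q* = 408 and p* = 74.
With the rebate, buyers effectively pay pb = ps − 30, where ps is the price sellers receive.
On the curves, pb = 125 - 0.125q and ps = 110/7 + (1/7)q; the wedge ps − pb = 30 gives 110/7 + (1/7)q − (125 - 0.125q) = 30, so q' = 520.
Then pb = 125 − 0.125·520 = 60 and ps = 110/7 + (1/7)·520 = 90.
The subsidy expands output by 520 − 408 = 112 past the efficient level; on those units the gap between marginal cost and willingness to pay runs from 0 up to 30.
DWL = ½ × 30 × 112 = 1680.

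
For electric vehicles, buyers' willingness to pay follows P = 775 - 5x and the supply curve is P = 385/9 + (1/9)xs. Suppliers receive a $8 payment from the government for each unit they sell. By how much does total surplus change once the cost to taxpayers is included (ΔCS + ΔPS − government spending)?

Pre-subsidy: 775 - 5x = 385/9 + (1/9)x gives x* = 3295/23 and P* = 1350/23.
With the subsidy, sellers receive Ps = Pb + 8 for each unit, where Pb is the price buyers pay.
On the curves, Pb = 775 - 5x and Ps = 385/9 + (1/9)x; the wedge Ps − Pb = 8 gives 385/9 + (1/9)x − (775 - 5x) = 8, so x' = 3331/23.
Then Pb = 775 − 5·(3331/23) = 1170/23 and Ps = 385/9 + (1/9)·(3331/23) = 1354/23.
ΔCS = ½(3295/23 + 3331/23)(1350/23 − 1170/23) = 596340/529; ΔPS = ½(3295/23 + 3331/23)(1354/23 − 1350/23) = 13252/529.
Government spending = 8 × 3331/23 = 26648/23.
Net change = 596340/529 + 13252/529 − 26648/23 = -144/23. The loss equals the DWL triangle ½·8·36/23.

Net change in total surplus = -144/23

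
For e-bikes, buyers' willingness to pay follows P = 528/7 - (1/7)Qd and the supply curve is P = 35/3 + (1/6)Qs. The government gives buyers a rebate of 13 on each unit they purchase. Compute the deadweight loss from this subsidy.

Pre-subsidy: 528/7 - (1/7)Q = 35/3 + (1/6)Q gives Q* = 206 and P* = 46.
With the rebate, buyers effectively pay Pb = Ps − 13, where Ps is the price sellers receive.
On the curves, Pb = 528/7 - (1/7)Q and Ps = 35/3 + (1/6)Q; the wedge Ps − Pb = 13 gives 35/3 + (1/6)Q − (528/7 - (1/7)Q) = 13, so Q' = 248.
Then Pb = 528/7 − (1/7)·248 = 40 and Ps = 35/3 + (1/6)·248 = 53.
The subsidy expands output by 248 − 206 = 42 past the efficient level; on those units the gap between marginal cost and willingness to pay runs from 0 up to 13.
DWL = ½ × 13 × 42 = 273.

Deadweight loss = 273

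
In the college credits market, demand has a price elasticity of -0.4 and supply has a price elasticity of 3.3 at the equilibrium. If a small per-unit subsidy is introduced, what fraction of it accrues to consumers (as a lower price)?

Consumer share = 33/37

For a small subsidy around the equilibrium, the benefit split depends on the relative slopes, which at a point are proportional to the elasticities.
Buyer share = εs/(εs + |εd|) = 3.3/(3.3 + 0.4) = 33/37; seller share = |εd|/(εs + |εd|) = 4/37.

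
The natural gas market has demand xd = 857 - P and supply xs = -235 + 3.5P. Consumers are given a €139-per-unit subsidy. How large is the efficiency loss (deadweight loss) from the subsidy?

Deadweight loss = 135247/18

Pre-subsidy: 857 - P = -235 + 3.5P gives P* = 728/3, x* = 1843/3.
With the rebate, buyers effectively pay Pb = Ps − 139, where Ps is the price sellers receive.
Demand in terms of Ps becomes xd = 857 − 1(Ps − 139) = 996 - Ps. Setting this equal to supply: 996 - Ps = -235 + 3.5Ps, so Ps = 2462/9.
Buyers pay Pb = 2462/9 − 139 = 1211/9; x' = -235 + 3.5·(2462/9) = 6502/9.
The subsidy expands output by 6502/9 − 1843/3 = 973/9 past the efficient level; on those units the gap between marginal cost and willingness to pay runs from 0 up to 139.
DWL = ½ × 139 × 973/9 = 135247/18.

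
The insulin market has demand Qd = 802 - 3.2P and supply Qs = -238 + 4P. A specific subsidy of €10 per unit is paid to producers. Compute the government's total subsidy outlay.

Government cost = 32180/9

Pre-subsidy: 802 - 3.2P = -238 + 4P gives P* = 1300/9, Q* = 3058/9.
With the subsidy, sellers receive Ps = Pb + 10 for each unit, where Pb is the price buyers pay.
Supply in terms of Pb becomes Qs = -238 + 4(Pb + 10) = -198 + 4Pb. Setting this equal to demand: 802 - 3.2Pb = -198 + 4Pb, so Pb = 1250/9.
Sellers receive Ps = 1250/9 + 10 = 1340/9; Q' = 802 − 3.2·(1250/9) = 3218/9.
Government outlay = subsidy × quantity = 10 × 3218/9 = 32180/9.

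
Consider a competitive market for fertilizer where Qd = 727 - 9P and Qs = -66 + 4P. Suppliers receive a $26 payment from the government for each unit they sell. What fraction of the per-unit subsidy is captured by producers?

Pre-subsidy: 727 - 9P = -66 + 4P gives P* = 61, Q* = 178.
With the subsidy, sellers receive Ps = Pb + 26 for each unit, where Pb is the price buyers pay.
Supply in terms of Pb becomes Qs = -66 + 4(Pb + 26) = 38 + 4Pb. Setting this equal to demand: 727 - 9Pb = 38 + 4Pb, so Pb = 53.
Sellers receive Ps = 53 + 26 = 79; Q' = 727 − 9·53 = 250.
Buyers' price falls by P* − Pb = 61 − 53 = 8; sellers' price rises by Ps − P* = 79 − 61 = 18.
So producers capture 18/26 = 9/13 of each unit of subsidy.

Producer share = 9/13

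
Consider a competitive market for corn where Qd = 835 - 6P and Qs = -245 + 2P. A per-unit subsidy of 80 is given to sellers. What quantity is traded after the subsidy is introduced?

Q' = 145

Pre-subsidy: 835 - 6P = -245 + 2P gives P* = 135, Q* = 25.
With the subsidy, sellers receive Ps = Pb + 80 for each unit, where Pb is the price buyers pay.
Supply in terms of Pb becomes Qs = -245 + 2(Pb + 80) = -85 + 2Pb. Setting this equal to demand: 835 - 6Pb = -85 + 2Pb, so Pb = 115.
Sellers receive Ps = 115 + 80 = 195; Q' = 835 − 6·115 = 145.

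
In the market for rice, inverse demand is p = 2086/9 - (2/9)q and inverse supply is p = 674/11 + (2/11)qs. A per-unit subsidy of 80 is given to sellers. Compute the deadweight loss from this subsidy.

Deadweight loss = 7920

Pre-subsidy: 2086/9 - (2/9)q = 674/11 + (2/11)q gives q* = 422 and p* = 138.
With the subsidy, sellers receive ps = pb + 80 for each unit, where pb is the price buyers pay.
On the curves, pb = 2086/9 - (2/9)q and ps = 674/11 + (2/11)q; the wedge ps − pb = 80 gives 674/11 + (2/11)q − (2086/9 - (2/9)q) = 80, so q' = 620.
Then pb = 2086/9 − (2/9)·620 = 94 and ps = 674/11 + (2/11)·620 = 174.
The subsidy expands output by 620 − 422 = 198 past the efficient level; on those units the gap between marginal cost and willingness to pay runs from 0 up to 80.
DWL = ½ × 80 × 198 = 7920.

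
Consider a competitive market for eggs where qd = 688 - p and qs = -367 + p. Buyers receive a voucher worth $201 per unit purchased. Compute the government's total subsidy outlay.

Pre-subsidy: 688 - p = -367 + p gives p* = 527.5, q* = 160.5.
With the rebate, buyers effectively pay pb = ps − 201, where ps is the price sellers receive.
Demand in terms of ps becomes qd = 688 − 1(ps − 201) = 889 - ps. Setting this equal to supply: 889 - ps = -367 + ps, so ps = 628.
Buyers pay pb = 628 − 201 = 427; q' = -367 + 1·628 = 261.
Government outlay = subsidy × quantity = 201 × 261 = 52461.

Government cost = $52461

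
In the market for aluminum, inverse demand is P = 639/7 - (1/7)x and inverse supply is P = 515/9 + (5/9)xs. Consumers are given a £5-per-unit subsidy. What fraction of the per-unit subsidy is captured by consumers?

Consumer share = 9/44

Pre-subsidy: 639/7 - (1/7)x = 515/9 + (5/9)x gives x* = 1073/22 and P* = 1855/22.
With the rebate, buyers effectively pay Pb = Ps − 5, where Ps is the price sellers receive.
On the curves, Pb = 639/7 - (1/7)x and Ps = 515/9 + (5/9)x; the wedge Ps − Pb = 5 gives 515/9 + (5/9)x − (639/7 - (1/7)x) = 5, so x' = 2461/44.
Then Pb = 639/7 − (1/7)·(2461/44) = 3665/44 and Ps = 515/9 + (5/9)·(2461/44) = 3885/44.
Buyers' price falls by P* − Pb = 1855/22 − 3665/44 = 45/44; sellers' price rises by Ps − P* = 3885/44 − 1855/22 = 175/44.
So consumers capture (45/44)/5 = 9/44 of each unit of subsidy.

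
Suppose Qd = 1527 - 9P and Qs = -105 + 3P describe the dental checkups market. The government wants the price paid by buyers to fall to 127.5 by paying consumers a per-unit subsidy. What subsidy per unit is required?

At a buyer price of 127.5, quantity demanded is 1527 − 9·127.5 = 379.5.
Sellers supply 379.5 only when they receive Ps with -105 + 3·Ps = 379.5, i.e. Ps = 161.5.
s = Ps − Pb = 161.5 − 127.5 = 34.

Required subsidy s = 34 per unit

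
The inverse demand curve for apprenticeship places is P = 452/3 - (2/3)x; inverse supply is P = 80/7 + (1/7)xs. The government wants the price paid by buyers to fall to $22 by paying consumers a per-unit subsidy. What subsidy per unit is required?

At a buyer price of 22, quantity demanded is 226 − 1.5·22 = 193.
Sellers supply 193 only when they receive Ps = 80/7 + (1/7)·193 = 39.
s = Ps − Pb = 39 − 22 = 17.

Required subsidy s = $17 per unit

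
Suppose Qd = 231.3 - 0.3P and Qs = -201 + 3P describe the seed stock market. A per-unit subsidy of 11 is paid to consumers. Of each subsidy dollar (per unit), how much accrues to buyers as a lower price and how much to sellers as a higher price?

Pre-subsidy: 231.3 - 0.3P = -201 + 3P gives P* = 131, Q* = 192.
With the rebate, buyers effectively pay Pb = Ps − 11, where Ps is the price sellers receive.
Demand in terms of Ps becomes Qd = 231.3 − 0.3(Ps − 11) = 234.6 - 0.3Ps. Setting this equal to supply: 234.6 - 0.3Ps = -201 + 3Ps, so Ps = 132.
Buyers pay Pb = 132 − 11 = 121; Q' = -201 + 3·132 = 195.
Buyers' price falls by P* − Pb = 131 − 121 = 10; sellers' price rises by Ps − P* = 132 − 131 = 1.

Buyers gain 10 per unit; sellers gain 1 per unit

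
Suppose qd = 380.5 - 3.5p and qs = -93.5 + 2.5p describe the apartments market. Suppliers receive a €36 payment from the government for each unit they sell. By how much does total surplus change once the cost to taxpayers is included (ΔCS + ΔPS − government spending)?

Pre-subsidy: 380.5 - 3.5p = -93.5 + 2.5p gives p* = 79, q* = 104.
With the subsidy, sellers receive ps = pb + 36 for each unit, where pb is the price buyers pay.
Supply in terms of pb becomes qs = -93.5 + 2.5(pb + 36) = -3.5 + 2.5pb. Setting this equal to demand: 380.5 - 3.5pb = -3.5 + 2.5pb, so pb = 64.
Sellers receive ps = 64 + 36 = 100; q' = 380.5 − 3.5·64 = 156.5.
ΔCS = ½(104 + 156.5)(79 − 64) = 1953.75; ΔPS = ½(104 + 156.5)(100 − 79) = 2735.25.
Government spending = 36 × 156.5 = 5634.
Net change = 1953.75 + 2735.25 − 5634 = -945. The loss equals the DWL triangle ½·36·52.5.

Net change in total surplus = -€945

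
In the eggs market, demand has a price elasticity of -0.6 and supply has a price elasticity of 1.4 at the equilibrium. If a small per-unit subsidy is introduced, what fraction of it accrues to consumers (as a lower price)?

Consumer share = 0.7

For a small subsidy around the equilibrium, the benefit split depends on the relative slopes, which at a point are proportional to the elasticities.
Buyer share = εs/(εs + |εd|) = 1.4/(1.4 + 0.6) = 0.7; seller share = |εd|/(εs + |εd|) = 0.3.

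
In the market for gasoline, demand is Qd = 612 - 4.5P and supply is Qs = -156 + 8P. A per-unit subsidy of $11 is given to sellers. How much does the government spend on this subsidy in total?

Pre-subsidy: 612 - 4.5P = -156 + 8P gives P* = 61.44, Q* = 335.52.
With the subsidy, sellers receive Ps = Pb + 11 for each unit, where Pb is the price buyers pay.
Supply in terms of Pb becomes Qs = -156 + 8(Pb + 11) = -68 + 8Pb. Setting this equal to demand: 612 - 4.5Pb = -68 + 8Pb, so Pb = 54.4.
Sellers receive Ps = 54.4 + 11 = 65.4; Q' = 612 − 4.5·54.4 = 367.2.
Government outlay = subsidy × quantity = 11 × 367.2 = 4039.2.

Government cost = $4039.2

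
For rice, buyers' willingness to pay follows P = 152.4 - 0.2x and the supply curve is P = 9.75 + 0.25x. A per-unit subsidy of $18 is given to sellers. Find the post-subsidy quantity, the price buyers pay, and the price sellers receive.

x' = 357; buyers pay $81; sellers receive $99

Pre-subsidy: 152.4 - 0.2x = 9.75 + 0.25x gives x* = 317 and P* = 89.
With the subsidy, sellers receive Ps = Pb + 18 for each unit, where Pb is the price buyers pay.
On the curves, Pb = 152.4 - 0.2x and Ps = 9.75 + 0.25x; the wedge Ps − Pb = 18 gives 9.75 + 0.25x − (152.4 - 0.2x) = 18, so x' = 357.
Then Pb = 152.4 − 0.2·357 = 81 and Ps = 9.75 + 0.25·357 = 99.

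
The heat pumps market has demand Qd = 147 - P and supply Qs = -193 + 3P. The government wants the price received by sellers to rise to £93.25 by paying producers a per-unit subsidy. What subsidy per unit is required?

At a seller price of 93.25, quantity supplied is -193 + 3·93.25 = 86.75.
Buyers absorb 86.75 only when they pay Pb with 147 − 1·Pb = 86.75, i.e. Pb = 60.25.
s = Ps − Pb = 93.25 − 60.25 = 33.

Required subsidy s = £33 per unit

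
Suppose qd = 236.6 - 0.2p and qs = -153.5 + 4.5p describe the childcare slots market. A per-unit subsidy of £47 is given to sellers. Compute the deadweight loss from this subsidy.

Deadweight loss = £211.5

Pre-subsidy: 236.6 - 0.2p = -153.5 + 4.5p gives p* = 83, q* = 220.
With the subsidy, sellers receive ps = pb + 47 for each unit, where pb is the price buyers pay.
Supply in terms of pb becomes qs = -153.5 + 4.5(pb + 47) = 58 + 4.5pb. Setting this equal to demand: 236.6 - 0.2pb = 58 + 4.5pb, so pb = 38.
Sellers receive ps = 38 + 47 = 85; q' = 236.6 − 0.2·38 = 229.
The subsidy expands output by 229 − 220 = 9 past the efficient level; on those units the gap between marginal cost and willingness to pay runs from 0 up to 47.
DWL = ½ × 47 × 9 = 211.5.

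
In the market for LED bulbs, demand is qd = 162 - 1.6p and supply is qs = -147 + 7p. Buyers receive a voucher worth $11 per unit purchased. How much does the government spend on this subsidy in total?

Pre-subsidy: 162 - 1.6p = -147 + 7p gives p* = 1545/43, q* = 4494/43.
With the rebate, buyers effectively pay pb = ps − 11, where ps is the price sellers receive.
Demand in terms of ps becomes qd = 162 − 1.6(ps − 11) = 179.6 - 1.6ps. Setting this equal to supply: 179.6 - 1.6ps = -147 + 7ps, so ps = 1633/43.
Buyers pay pb = 1633/43 − 11 = 1160/43; q' = -147 + 7·(1633/43) = 5110/43.
Government outlay = subsidy × quantity = 11 × 5110/43 = 56210/43.

Government cost = 56210/43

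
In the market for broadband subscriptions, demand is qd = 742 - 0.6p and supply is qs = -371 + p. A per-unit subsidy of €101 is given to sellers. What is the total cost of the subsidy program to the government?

Pre-subsidy: 742 - 0.6p = -371 + p gives p* = 695.625, q* = 324.625.
With the subsidy, sellers receive ps = pb + 101 for each unit, where pb is the price buyers pay.
Supply in terms of pb becomes qs = -371 + 1(pb + 101) = -270 + pb. Setting this equal to demand: 742 - 0.6pb = -270 + pb, so pb = 632.5.
Sellers receive ps = 632.5 + 101 = 733.5; q' = 742 − 0.6·632.5 = 362.5.
Government outlay = subsidy × quantity = 101 × 362.5 = 36612.5.

Government cost = €36612.5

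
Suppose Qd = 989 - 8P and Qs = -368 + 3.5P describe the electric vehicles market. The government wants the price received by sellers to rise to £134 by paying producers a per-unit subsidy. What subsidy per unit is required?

Required subsidy s = £23 per unit

At a seller price of 134, quantity supplied is -368 + 3.5·134 = 101.
Buyers absorb 101 only when they pay Pb with 989 − 8·Pb = 101, i.e. Pb = 111.
s = Ps − Pb = 134 − 111 = 23.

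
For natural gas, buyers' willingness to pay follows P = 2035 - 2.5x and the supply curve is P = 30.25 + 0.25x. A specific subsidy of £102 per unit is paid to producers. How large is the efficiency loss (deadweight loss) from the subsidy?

Pre-subsidy: 2035 - 2.5x = 30.25 + 0.25x gives x* = 729 and P* = 212.5.
With the subsidy, sellers receive Ps = Pb + 102 for each unit, where Pb is the price buyers pay.
On the curves, Pb = 2035 - 2.5x and Ps = 30.25 + 0.25x; the wedge Ps − Pb = 102 gives 30.25 + 0.25x − (2035 - 2.5x) = 102, so x' = 8427/11.
Then Pb = 2035 − 2.5·(8427/11) = 2635/22 and Ps = 30.25 + 0.25·(8427/11) = 4879/22.
The subsidy expands output by 8427/11 − 729 = 408/11 past the efficient level; on those units the gap between marginal cost and willingness to pay runs from 0 up to 102.
DWL = ½ × 102 × 408/11 = 20808/11.

Deadweight loss = 20808/11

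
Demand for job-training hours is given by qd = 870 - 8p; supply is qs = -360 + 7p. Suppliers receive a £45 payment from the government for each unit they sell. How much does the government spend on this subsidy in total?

Pre-subsidy: 870 - 8p = -360 + 7p gives p* = 82, q* = 214.
With the subsidy, sellers receive ps = pb + 45 for each unit, where pb is the price buyers pay.
Supply in terms of pb becomes qs = -360 + 7(pb + 45) = -45 + 7pb. Setting this equal to demand: 870 - 8pb = -45 + 7pb, so pb = 61.
Sellers receive ps = 61 + 45 = 106; q' = 870 − 8·61 = 382.
Government outlay = subsidy × quantity = 45 × 382 = 17190.

Government cost = £17190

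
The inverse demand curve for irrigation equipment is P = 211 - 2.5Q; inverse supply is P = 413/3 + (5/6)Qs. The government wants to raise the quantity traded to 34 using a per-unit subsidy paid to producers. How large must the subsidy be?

Required subsidy s = 40 per unit

At Q = 34, from the demand curve buyers pay Pb = 211 − 2.5·34 = 126; from the supply curve sellers need Ps = 413/3 + (5/6)·34 = 166.
The subsidy must fill the gap: s = Ps − Pb = 166 − 126 = 40.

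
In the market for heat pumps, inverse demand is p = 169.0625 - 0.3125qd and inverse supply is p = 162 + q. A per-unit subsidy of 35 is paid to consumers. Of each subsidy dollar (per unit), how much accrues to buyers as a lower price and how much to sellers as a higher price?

Buyers gain 25/3 per unit; sellers gain 80/3 per unit

Pre-subsidy: 169.0625 - 0.3125q = 162 + q gives q* = 113/21 and p* = 3515/21.
With the rebate, buyers effectively pay pb = ps − 35, where ps is the price sellers receive.
On the curves, pb = 169.0625 - 0.3125q and ps = 162 + q; the wedge ps − pb = 35 gives 162 + q − (169.0625 - 0.3125q) = 35, so q' = 673/21.
Then pb = 169.0625 − 0.3125·(673/21) = 3340/21 and ps = 162 + 1·(673/21) = 4075/21.
Buyers' price falls by p* − pb = 3515/21 − 3340/21 = 25/3; sellers' price rises by ps − p* = 4075/21 − 3515/21 = 80/3.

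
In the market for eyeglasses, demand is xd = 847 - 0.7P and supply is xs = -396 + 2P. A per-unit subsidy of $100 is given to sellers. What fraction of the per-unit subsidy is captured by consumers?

Consumer share = 20/27

Pre-subsidy: 847 - 0.7P = -396 + 2P gives P* = 12430/27, x* = 14168/27.
With the subsidy, sellers receive Ps = Pb + 100 for each unit, where Pb is the price buyers pay.
Supply in terms of Pb becomes xs = -396 + 2(Pb + 100) = -196 + 2Pb. Setting this equal to demand: 847 - 0.7Pb = -196 + 2Pb, so Pb = 10430/27.
Sellers receive Ps = 10430/27 + 100 = 13130/27; x' = 847 − 0.7·(10430/27) = 15568/27.
Buyers' price falls by P* − Pb = 12430/27 − 10430/27 = 2000/27; sellers' price rises by Ps − P* = 13130/27 − 12430/27 = 700/27.
So consumers capture (2000/27)/100 = 20/27 of each unit of subsidy.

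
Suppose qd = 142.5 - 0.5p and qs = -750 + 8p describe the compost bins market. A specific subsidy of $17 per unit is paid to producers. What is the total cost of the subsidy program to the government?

Government cost = $1666

Pre-subsidy: 142.5 - 0.5p = -750 + 8p gives p* = 105, q* = 90.
With the subsidy, sellers receive ps = pb + 17 for each unit, where pb is the price buyers pay.
Supply in terms of pb becomes qs = -750 + 8(pb + 17) = -614 + 8pb. Setting this equal to demand: 142.5 - 0.5pb = -614 + 8pb, so pb = 89.
Sellers receive ps = 89 + 17 = 106; q' = 142.5 − 0.5·89 = 98.
Government outlay = subsidy × quantity = 17 × 98 = 1666.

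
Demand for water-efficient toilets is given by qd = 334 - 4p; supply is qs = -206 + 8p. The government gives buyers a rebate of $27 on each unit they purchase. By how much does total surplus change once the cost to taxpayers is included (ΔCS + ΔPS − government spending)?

Net change in total surplus = -$972

Pre-subsidy: 334 - 4p = -206 + 8p gives p* = 45, q* = 154.
With the rebate, buyers effectively pay pb = ps − 27, where ps is the price sellers receive.
Demand in terms of ps becomes qd = 334 − 4(ps − 27) = 442 - 4ps. Setting this equal to supply: 442 - 4ps = -206 + 8ps, so ps = 54.
Buyers pay pb = 54 − 27 = 27; q' = -206 + 8·54 = 226.
ΔCS = ½(154 + 226)(45 − 27) = 3420; ΔPS = ½(154 + 226)(54 − 45) = 1710.
Government spending = 27 × 226 = 6102.
Net change = 3420 + 1710 − 6102 = -972. The loss equals the DWL triangle ½·27·72.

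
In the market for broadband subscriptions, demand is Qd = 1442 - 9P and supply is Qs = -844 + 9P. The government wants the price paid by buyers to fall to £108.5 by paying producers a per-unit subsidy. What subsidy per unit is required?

Required subsidy s = £37 per unit

At a buyer price of 108.5, quantity demanded is 1442 − 9·108.5 = 465.5.
Sellers supply 465.5 only when they receive Ps with -844 + 9·Ps = 465.5, i.e. Ps = 145.5.
s = Ps − Pb = 145.5 − 108.5 = 37.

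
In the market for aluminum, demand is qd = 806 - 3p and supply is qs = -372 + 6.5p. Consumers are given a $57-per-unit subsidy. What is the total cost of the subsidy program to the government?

Pre-subsidy: 806 - 3p = -372 + 6.5p gives p* = 124, q* = 434.
With the rebate, buyers effectively pay pb = ps − 57, where ps is the price sellers receive.
Demand in terms of ps becomes qd = 806 − 3(ps − 57) = 977 - 3ps. Setting this equal to supply: 977 - 3ps = -372 + 6.5ps, so ps = 142.
Buyers pay pb = 142 − 57 = 85; q' = -372 + 6.5·142 = 551.
Government outlay = subsidy × quantity = 57 × 551 = 31407.

Government cost = $31407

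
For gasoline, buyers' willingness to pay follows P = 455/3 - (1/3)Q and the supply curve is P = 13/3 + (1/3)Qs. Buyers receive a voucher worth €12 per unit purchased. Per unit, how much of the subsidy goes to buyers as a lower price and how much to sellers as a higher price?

Pre-subsidy: 455/3 - (1/3)Q = 13/3 + (1/3)Q gives Q* = 221 and P* = 78.
With the rebate, buyers effectively pay Pb = Ps − 12, where Ps is the price sellers receive.
On the curves, Pb = 455/3 - (1/3)Q and Ps = 13/3 + (1/3)Q; the wedge Ps − Pb = 12 gives 13/3 + (1/3)Q − (455/3 - (1/3)Q) = 12, so Q' = 239.
Then Pb = 455/3 − (1/3)·239 = 72 and Ps = 13/3 + (1/3)·239 = 84.
Buyers' price falls by P* − Pb = 78 − 72 = 6; sellers' price rises by Ps − P* = 84 − 78 = 6.

Buyers gain €6 per unit; sellers gain €6 per unit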